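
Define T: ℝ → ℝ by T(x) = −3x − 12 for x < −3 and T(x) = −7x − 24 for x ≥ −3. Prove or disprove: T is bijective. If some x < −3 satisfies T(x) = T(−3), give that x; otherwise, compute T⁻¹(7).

-19/3

Both pieces are strictly decreasing (slopes −3 and −7), so each is injective on its own interval.
The left piece maps (−∞, −3) onto (−3, ∞); the right piece maps [−3, ∞) onto (−∞, −3].
Since −3 = −3, the images partition ℝ: T is injective and surjective, hence bijective.
Because the two images are disjoint, no x < −3 has T(x) = T(−3), so we compute T⁻¹(7): 7 lies in (−3, ∞), so solve −3x − 12 = 7: x = (7 + 12)/(−3) = −19/3.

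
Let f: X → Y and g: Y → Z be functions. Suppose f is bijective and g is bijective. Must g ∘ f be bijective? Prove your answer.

bijective

Injectivity: if g(f(a)) = g(f(b)) then f(a) = f(b) (g injective) so a = b (f injective).
Surjectivity: for c ∈ Z pick b with g(b) = c, then a with f(a) = b; then (g ∘ f)(a) = c.
Thus g ∘ f is bijective.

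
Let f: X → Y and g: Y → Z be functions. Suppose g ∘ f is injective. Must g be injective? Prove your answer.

not injective

No. Take X = {1}, Y = {1, 2, 3, 4}, Z = {1, 2, 3, 4}, f(a) = a for each a ∈ X, and g(b) = 3 if b ∈ {3, 4} else g(b) = b.
Then g ∘ f = f is injective (X ⊂ Y and f is the inclusion), but g(3) = g(4) = 3 with 3 ≠ 4, so g is not injective.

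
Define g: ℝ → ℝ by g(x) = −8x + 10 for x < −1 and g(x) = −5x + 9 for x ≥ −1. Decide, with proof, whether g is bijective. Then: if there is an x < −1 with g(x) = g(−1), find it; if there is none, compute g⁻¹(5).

Both pieces are strictly decreasing (slopes −8 and −5), so each is injective on its own interval.
The left piece maps (−∞, −1) onto (18, ∞); the right piece maps [−1, ∞) onto (−∞, 14].
The images leave a gap (18 has no preimage), so g is not surjective, hence not bijective.
Because the two images are disjoint, no x < −1 has g(x) = g(−1), so we compute g⁻¹(5): 5 lies in (−∞, 14], so solve −5x + 9 = 5: x = (5 − 9)/(−5) = 4/5.

4/5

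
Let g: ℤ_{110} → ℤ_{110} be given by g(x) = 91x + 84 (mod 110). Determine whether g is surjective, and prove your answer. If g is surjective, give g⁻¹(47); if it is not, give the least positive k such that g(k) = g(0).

83

By definition, g is surjective if every y in the codomain equals g(x) for some x in the domain.
Since gcd(91, 110) = 1, 91 is invertible modulo 110. Euclid's algorithm: 110 = 1·91 + 19, 91 = 4·19 + 15, 19 = 1·15 + 4, 15 = 3·4 + 3, 4 = 1·3 + 1; back-substituting gives 1 = 81·91 − 67·110, so 91⁻¹ ≡ 81 (mod 110).
Then y ↦ 81(y − 84) is a two-sided inverse to g, so every y ∈ ℤ_{110} has a preimage.
Therefore g is surjective.
Since g is surjective, we compute g⁻¹(47): solve 91x + 84 ≡ 47 (mod 110), i.e. 91x ≡ 73 (mod 110).
Multiplying by 91⁻¹ = 81 gives x ≡ 81·73 = 5913 = 53·110 + 83 ≡ 83 (mod 110).
Check: g(83) = 91·83 + 84 = 7637 = 69·110 + 47 ≡ 47 (mod 110).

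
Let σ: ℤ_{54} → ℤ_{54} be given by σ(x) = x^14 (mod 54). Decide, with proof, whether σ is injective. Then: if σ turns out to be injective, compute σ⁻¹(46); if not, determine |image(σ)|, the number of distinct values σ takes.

20

σ(0) = 0^14 = 0.
σ(6): Repeated squaring mod 54: 6^1 ≡ 6, 6^2 ≡ 6² = 36, 6^4 ≡ 36² = 1296 ≡ 0, 6^8 ≡ 0² = 0. Since 14 = 8 + 4 + 2, 6^14 ≡ 0·0·36: 0·0 = 0, then 0·36 = 0. So 6^14 ≡ 0 (mod 54).
So σ(0) = σ(6) = 0 while 0 ≠ 6, therefore σ is not injective.
Since σ is not injective, we determine |image(σ)|. Computing x^14 mod 54 for each x (by repeated squaring, reducing mod 54 at every step), the values σ(0), σ(1), …, σ(53) are: 0, 1, 22, 27, 52, 7, 0, 13, 10, 27, 46, 31, 0, 43, 16, 27, 4, 19, 0, 37, 40, 27, 34, 25, 0, 49, 28, 27, 28, 49, 0, 25, 34, 27, 40, 37, 0, 19, 4, 27, 16, 43, 0, 31, 46, 27, 10, 13, 0, 7, 52, 27, 22, 1.
The distinct values are {0, 1, 4, 7, 10, 13, 16, 19, 22, 25, 27, 28, 31, 34, 37, 40, 43, 46, 49, 52}; there are 20 of them.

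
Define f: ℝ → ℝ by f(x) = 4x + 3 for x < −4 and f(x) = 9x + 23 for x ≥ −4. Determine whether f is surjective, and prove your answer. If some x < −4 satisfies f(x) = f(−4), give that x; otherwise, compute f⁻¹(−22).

-25/4

Both pieces are strictly increasing (slopes 4 and 9), so each is injective on its own interval.
The left piece maps (−∞, −4) onto (−∞, −13); the right piece maps [−4, ∞) onto [−13, ∞).
These images together cover ℝ, so f is surjective.
Because the two images are disjoint, no x < −4 has f(x) = f(−4), so we compute f⁻¹(−22): −22 lies in (−∞, −13), so solve 4x + 3 = −22: x = (−22 − 3)/4 = −25/4.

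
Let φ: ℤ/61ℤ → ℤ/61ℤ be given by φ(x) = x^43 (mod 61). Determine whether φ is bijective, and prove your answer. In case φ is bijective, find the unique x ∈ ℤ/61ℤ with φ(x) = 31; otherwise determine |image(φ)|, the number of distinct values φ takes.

51

Since 61 is prime, the nonzero elements of ℤ/61ℤ form a cyclic group of order 60.
As gcd(43, 60) = 1, raising to the 43rd power is a bijection on this group: if x_1^43 ≡ x_2^43 then (x_1x_2^{−1})^43 = 1, and the only element of order dividing gcd(43, 60) = 1 is 1, so x_1 = x_2.
With φ(0) = 0 this makes φ injective on all of ℤ/61ℤ, hence bijective (finite equal-size domain and codomain). In particular φ is bijective.
Since φ is bijective, we find the preimage of 31. The inverse of x ↦ x^43 on (ℤ/61ℤ)^× is x ↦ x^7, because 43·7 = 301 = 5·60 + 1 ≡ 1 (mod 60) and x^{60} = 1 for x ≠ 0 (Fermat). So φ⁻¹(31) = 31^7 mod 61.
Repeated squaring mod 61: 31^1 ≡ 31, 31^2 ≡ 31² = 961 ≡ 46, 31^4 ≡ 46² = 2116 ≡ 42. Since 7 = 4 + 2 + 1, 31^7 ≡ 42·46·31: 42·46 = 1932 ≡ 41, then 41·31 = 1271 ≡ 51. So 31^7 ≡ 51 (mod 61).
Hence φ⁻¹(31) = 51.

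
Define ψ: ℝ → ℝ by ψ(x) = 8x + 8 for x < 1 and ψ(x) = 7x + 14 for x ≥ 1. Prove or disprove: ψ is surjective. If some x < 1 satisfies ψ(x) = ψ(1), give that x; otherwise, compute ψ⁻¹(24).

Both pieces are strictly increasing (slopes 8 and 7), so each is injective on its own interval.
The left piece maps (−∞, 1) onto (−∞, 16); the right piece maps [1, ∞) onto [21, ∞).
The union (−∞, 16) ∪ [21, ∞) omits the interval between 16 and 21; in particular 16 has no preimage. So ψ is not surjective.
Because the two images are disjoint, no x < 1 has ψ(x) = ψ(1), so we compute ψ⁻¹(24): 24 lies in [21, ∞), so solve 7x + 14 = 24: x = (24 − 14)/7 = 10/7.

10/7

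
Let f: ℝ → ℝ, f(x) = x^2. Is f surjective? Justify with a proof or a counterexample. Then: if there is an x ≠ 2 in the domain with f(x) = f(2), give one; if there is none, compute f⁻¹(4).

-2

Since 2 is even, x^2 ≥ 0 for all x ∈ ℝ, so −1 ∈ ℝ has no preimage. So f is not surjective.
For the follow-up, such an x exists: taking x = −2 ∈ ℝ gives f(−2) = 4 = f(2) with −2 ≠ 2.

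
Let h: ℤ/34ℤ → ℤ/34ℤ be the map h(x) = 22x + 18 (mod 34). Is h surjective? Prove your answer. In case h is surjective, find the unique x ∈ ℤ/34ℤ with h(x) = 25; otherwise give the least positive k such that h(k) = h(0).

Since gcd(22, 34) = 2, we have 22x ≡ 0 (mod 2) for all x, so h(x) ≡ 0 (mod 2).
But 1 ≢ 0 (mod 2), so 1 ∈ ℤ/34ℤ has no preimage. Therefore h is not surjective.
Since h is not surjective, we find the least positive k with h(k) = h(0): this means 22k ≡ 0 (mod 34), i.e. 34 ∣ 22k. Since gcd(22, 34) = 2, dividing through by 2 this holds exactly when 17 ∣ 11k, and as gcd(11, 17) = 1, exactly when 17 ∣ k.
The smallest positive such k is 17.

17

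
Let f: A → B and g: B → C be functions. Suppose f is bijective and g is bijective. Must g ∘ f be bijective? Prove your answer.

bijective

Injectivity: if g(f(s)) = g(f(t)) then f(s) = f(t) (g injective) so s = t (f injective).
Surjectivity: for c ∈ C pick b with g(b) = c, then a with f(a) = b; then (g ∘ f)(a) = c.
Thus g ∘ f is bijective.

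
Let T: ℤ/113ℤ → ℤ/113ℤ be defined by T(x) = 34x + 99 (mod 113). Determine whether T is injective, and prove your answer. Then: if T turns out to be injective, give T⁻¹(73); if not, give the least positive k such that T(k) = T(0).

79

By definition, injectivity means: for all a, b in the domain, T(a) = T(b) implies a = b.
If T(a) = T(b), then 34a ≡ 34b (mod 113). Because gcd(34, 113) = 1, we may cancel 34 to get a ≡ b (mod 113).
So T is injective.
We now compute 34⁻¹ mod 113 explicitly. Euclid's algorithm: 113 = 3·34 + 11, 34 = 3·11 + 1; back-substituting gives 1 = 10·34 − 3·113, so 34⁻¹ ≡ 10 (mod 113).
Since T is injective, we compute T⁻¹(73): solve 34x + 99 ≡ 73 (mod 113), i.e. 34x ≡ 87 (mod 113).
Multiplying by 34⁻¹ = 10 gives x ≡ 10·87 = 870 = 7·113 + 79 ≡ 79 (mod 113).
Check: T(79) = 34·79 + 99 = 2785 = 24·113 + 73 ≡ 73 (mod 113).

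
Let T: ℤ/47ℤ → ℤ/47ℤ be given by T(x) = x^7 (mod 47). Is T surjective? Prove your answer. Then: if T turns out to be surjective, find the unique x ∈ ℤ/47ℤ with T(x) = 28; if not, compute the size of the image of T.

Since 47 is prime, the nonzero elements of ℤ/47ℤ form a cyclic group of order 46.
As gcd(7, 46) = 1, raising to the 7th power is a bijection on this group: if a^7 ≡ b^7 then (ab^{−1})^7 = 1, and the only element of order dividing gcd(7, 46) = 1 is 1, so a = b.
With T(0) = 0 this makes T injective on all of ℤ/47ℤ, hence bijective (finite equal-size domain and codomain). In particular T is surjective.
Since T is surjective, we find the preimage of 28. The inverse of x ↦ x^7 on (ℤ/47ℤ)^× is x ↦ x^33, because 7·33 = 231 = 5·46 + 1 ≡ 1 (mod 46) and x^{46} = 1 for x ≠ 0 (Fermat). So T⁻¹(28) = 28^33 mod 47.
Repeated squaring mod 47: 28^1 ≡ 28, 28^2 ≡ 28² = 784 ≡ 32, 28^4 ≡ 32² = 1024 ≡ 37, 28^8 ≡ 37² = 1369 ≡ 6, 28^16 ≡ 6² = 36, 28^32 ≡ 36² = 1296 ≡ 27. Since 33 = 32 + 1, 28^33 ≡ 27·28: 27·28 = 756 ≡ 4. So 28^33 ≡ 4 (mod 47).
Hence T⁻¹(28) = 4.

4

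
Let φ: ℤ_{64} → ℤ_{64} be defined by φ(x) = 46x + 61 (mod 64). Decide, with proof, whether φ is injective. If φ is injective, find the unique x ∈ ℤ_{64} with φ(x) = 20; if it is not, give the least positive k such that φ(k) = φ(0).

Recall that injectivity means: for all a, b in the domain, φ(a) = φ(b) implies a = b.
We have gcd(46, 64) = 2 > 1. Taking a = 0 and b = 32: φ(0) = 61 and φ(32) = 46·32 + 61 = 1533 ≡ 61 (mod 64).
So φ(0) = φ(32) while 0 ≠ 32, therefore φ is not injective.
Since φ is not injective, we find the least positive k with φ(k) = φ(0): this means 46k ≡ 0 (mod 64), i.e. 64 ∣ 46k. Since gcd(46, 64) = 2, dividing through by 2 this holds exactly when 32 ∣ 23k, and as gcd(23, 32) = 1, exactly when 32 ∣ k.
The smallest positive such k is 32.

32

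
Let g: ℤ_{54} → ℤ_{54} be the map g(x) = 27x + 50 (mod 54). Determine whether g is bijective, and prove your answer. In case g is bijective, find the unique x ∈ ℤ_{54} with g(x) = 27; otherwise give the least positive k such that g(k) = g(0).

2

Recall that g is injective when g(s) = g(t) forces s = t.
We have gcd(27, 54) = 27 > 1. Taking s = 0 and t = 2: g(0) = 50 and g(2) = 27·2 + 50 = 104 ≡ 50 (mod 54).
So g(0) = g(2) while 0 ≠ 2, so g is not injective, hence not bijective.
Since g is not bijective, we find the least positive k with g(k) = g(0): this means 27k ≡ 0 (mod 54), i.e. 54 ∣ 27k. Since gcd(27, 54) = 27, dividing through by 27 this holds exactly when 2 ∣ k.
The smallest positive such k is 2.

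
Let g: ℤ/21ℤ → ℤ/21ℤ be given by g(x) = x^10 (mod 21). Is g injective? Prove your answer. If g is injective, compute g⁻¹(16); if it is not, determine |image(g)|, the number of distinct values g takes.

g(2): Repeated squaring mod 21: 2^1 ≡ 2, 2^2 ≡ 2² = 4, 2^4 ≡ 4² = 16, 2^8 ≡ 16² = 256 ≡ 4. Since 10 = 8 + 2, 2^10 ≡ 4·4: 4·4 = 16. So 2^10 ≡ 16 (mod 21).
g(5): Repeated squaring mod 21: 5^1 ≡ 5, 5^2 ≡ 5² = 25 ≡ 4, 5^4 ≡ 4² = 16, 5^8 ≡ 16² = 256 ≡ 4. Since 10 = 8 + 2, 5^10 ≡ 4·4: 4·4 = 16. So 5^10 ≡ 16 (mod 21).
So g(2) = g(5) = 16 while 2 ≠ 5, therefore g is not injective.
Since g is not injective, we determine |image(g)|. Computing x^10 mod 21 for each x (by repeated squaring, reducing mod 21 at every step), the values g(0), g(1), …, g(20) are: 0, 1, 16, 18, 4, 16, 15, 7, 1, 9, 4, 4, 9, 1, 7, 15, 16, 4, 18, 16, 1.
The distinct values are {0, 1, 4, 7, 9, 15, 16, 18}; there are 8 of them.

8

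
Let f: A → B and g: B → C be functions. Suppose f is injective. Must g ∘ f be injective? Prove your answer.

not injective

No. Take A = B = C = {0, 1, 2}, f = identity (injective), and g(x) = 0 for every x.
Then (g ∘ f)(0) = 0 = (g ∘ f)(2) with 0 ≠ 2, so g ∘ f is not injective.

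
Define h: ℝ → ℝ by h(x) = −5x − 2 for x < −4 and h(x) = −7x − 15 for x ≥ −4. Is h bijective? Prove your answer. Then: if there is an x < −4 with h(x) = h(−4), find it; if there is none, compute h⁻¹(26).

-28/5

Both pieces are strictly decreasing (slopes −5 and −7), so each is injective on its own interval.
The left piece maps (−∞, −4) onto (18, ∞); the right piece maps [−4, ∞) onto (−∞, 13].
The images leave a gap (18 has no preimage), so h is not surjective, hence not bijective.
Because the two images are disjoint, no x < −4 has h(x) = h(−4), so we compute h⁻¹(26): 26 lies in (18, ∞), so solve −5x − 2 = 26: x = (26 + 2)/(−5) = −28/5.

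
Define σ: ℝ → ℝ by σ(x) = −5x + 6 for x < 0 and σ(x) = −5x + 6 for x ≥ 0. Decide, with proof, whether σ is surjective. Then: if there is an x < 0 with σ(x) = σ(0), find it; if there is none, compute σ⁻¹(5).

1/5

Both pieces are strictly decreasing (slopes −5 and −5), so each is injective on its own interval.
The left piece maps (−∞, 0) onto (6, ∞); the right piece maps [0, ∞) onto (−∞, 6].
These images together cover ℝ, so σ is surjective.
Because the two images are disjoint, no x < 0 has σ(x) = σ(0), so we compute σ⁻¹(5): 5 lies in (−∞, 6], so solve −5x + 6 = 5: x = (5 − 6)/(−5) = 1/5.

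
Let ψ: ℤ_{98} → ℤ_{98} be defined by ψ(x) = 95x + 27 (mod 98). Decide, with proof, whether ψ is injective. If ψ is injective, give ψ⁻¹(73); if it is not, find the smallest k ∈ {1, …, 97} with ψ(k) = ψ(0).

If ψ(a) = ψ(b), then 95a ≡ 95b (mod 98). Because gcd(95, 98) = 1, we may cancel 95 to get a ≡ b (mod 98).
Thus ψ is injective.
We now compute 95⁻¹ mod 98 explicitly. Euclid's algorithm: 98 = 1·95 + 3, 95 = 31·3 + 2, 3 = 1·2 + 1; back-substituting gives 1 = 65·95 − 63·98, so 95⁻¹ ≡ 65 (mod 98).
Since ψ is injective, we find ψ⁻¹(73): we need 95x ≡ 73 − 27 ≡ 46 (mod 98). Using 95⁻¹ = 65: x ≡ 65·46 = 2990 = 30·98 + 50, so x = 50.
Check: ψ(50) = 95·50 + 27 = 4777 = 48·98 + 73 ≡ 73 (mod 98).

50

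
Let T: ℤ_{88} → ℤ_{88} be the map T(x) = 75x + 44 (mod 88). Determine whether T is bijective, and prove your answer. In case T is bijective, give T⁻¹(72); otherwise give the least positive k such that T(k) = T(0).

By definition, injectivity means: for all s, t in the domain, T(s) = T(t) implies s = t.
Suppose T(s) = T(t) in ℤ_{88}. Then 75s + 44 ≡ 75t + 44 (mod 88), so 75(s − t) ≡ 0 (mod 88).
Since gcd(75, 88) = 1, 75 is invertible modulo 88, therefore s − t ≡ 0 (mod 88), i.e. s = t.
We now compute 75⁻¹ mod 88 explicitly. Euclid's algorithm: 88 = 1·75 + 13, 75 = 5·13 + 10, 13 = 1·10 + 3, 10 = 3·3 + 1; back-substituting gives 1 = 27·75 − 23·88, so 75⁻¹ ≡ 27 (mod 88).
For any y ∈ ℤ_{88}, x = 27(y − 44) mod 88 satisfies T(x) = 75·27(y − 44) + 44 ≡ y (since 75·27 ≡ 1 mod 88). So every y has a preimage.
Hence T is bijective.
Since T is bijective, we compute T⁻¹(72): solve 75x + 44 ≡ 72 (mod 88), i.e. 75x ≡ 28 (mod 88).
Multiplying by 75⁻¹ = 27 gives x ≡ 27·28 = 756 = 8·88 + 52 ≡ 52 (mod 88).
Check: T(52) = 75·52 + 44 = 3944 = 44·88 + 72 ≡ 72 (mod 88).

52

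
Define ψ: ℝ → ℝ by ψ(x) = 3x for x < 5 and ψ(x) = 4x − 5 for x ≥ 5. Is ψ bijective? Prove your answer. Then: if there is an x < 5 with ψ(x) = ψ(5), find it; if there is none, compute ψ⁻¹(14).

14/3

Both pieces are strictly increasing (slopes 3 and 4), so each is injective on its own interval.
The left piece maps (−∞, 5) onto (−∞, 15); the right piece maps [5, ∞) onto [15, ∞).
Since 15 = 15, the images partition ℝ: ψ is injective and surjective, hence bijective.
Because the two images are disjoint, no x < 5 has ψ(x) = ψ(5), so we compute ψ⁻¹(14): 14 lies in (−∞, 15), so solve 3x = 14: x = (14 − 0)/3 = 14/3.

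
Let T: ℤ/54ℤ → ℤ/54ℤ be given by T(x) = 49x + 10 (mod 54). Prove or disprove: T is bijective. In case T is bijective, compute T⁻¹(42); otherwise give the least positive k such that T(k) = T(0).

26

Recall: injectivity means: for all s, t in the domain, T(s) = T(t) implies s = t.
Suppose T(s) = T(t) in ℤ/54ℤ. Then 49s + 10 ≡ 49t + 10 (mod 54), hence 49(s − t) ≡ 0 (mod 54).
Since gcd(49, 54) = 1, 49 is invertible modulo 54, so s − t ≡ 0 (mod 54), i.e. s = t.
We now compute 49⁻¹ mod 54 explicitly. Euclid's algorithm: 54 = 1·49 + 5, 49 = 9·5 + 4, 5 = 1·4 + 1; back-substituting gives 1 = 43·49 − 39·54, so 49⁻¹ ≡ 43 (mod 54).
For any y ∈ ℤ/54ℤ, x = 43(y − 10) mod 54 satisfies T(x) = 49·43(y − 10) + 10 ≡ y (since 49·43 ≡ 1 mod 54). So every y has a preimage.
Hence T is bijective.
Since T is bijective, we find T⁻¹(42): we need 49x ≡ 42 − 10 ≡ 32 (mod 54). Using 49⁻¹ = 43: x ≡ 43·32 = 1376 = 25·54 + 26, so x = 26.
Check: T(26) = 49·26 + 10 = 1284 = 23·54 + 42 ≡ 42 (mod 54).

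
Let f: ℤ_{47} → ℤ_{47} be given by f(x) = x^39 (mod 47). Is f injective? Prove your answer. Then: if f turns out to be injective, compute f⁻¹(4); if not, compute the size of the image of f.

Since 47 is prime, the nonzero elements of ℤ_{47} form a cyclic group of order 46.
As gcd(39, 46) = 1, raising to the 39th power is a bijection on this group: if x_1^39 ≡ x_2^39 then (x_1x_2^{−1})^39 = 1, and the only element of order dividing gcd(39, 46) = 1 is 1, so x_1 = x_2.
With f(0) = 0 this makes f injective on all of ℤ_{47}, hence bijective (finite equal-size domain and codomain). In particular f is injective.
Since f is injective, we find the preimage of 4. The inverse of x ↦ x^39 on (ℤ_{47})^× is x ↦ x^13, because 39·13 = 507 = 11·46 + 1 ≡ 1 (mod 46) and x^{46} = 1 for x ≠ 0 (Fermat). So f⁻¹(4) = 4^13 mod 47.
Repeated squaring mod 47: 4^1 ≡ 4, 4^2 ≡ 4² = 16, 4^4 ≡ 16² = 256 ≡ 21, 4^8 ≡ 21² = 441 ≡ 18. Since 13 = 8 + 4 + 1, 4^13 ≡ 18·21·4: 18·21 = 378 ≡ 2, then 2·4 = 8. So 4^13 ≡ 8 (mod 47).
Hence f⁻¹(4) = 8.

8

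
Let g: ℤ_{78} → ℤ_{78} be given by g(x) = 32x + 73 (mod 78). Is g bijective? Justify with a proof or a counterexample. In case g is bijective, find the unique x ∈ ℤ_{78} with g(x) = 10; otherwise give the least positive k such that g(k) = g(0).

39

We have gcd(32, 78) = 2 > 1. Taking u = 0 and v = 39: g(0) = 73 and g(39) = 32·39 + 73 = 1321 ≡ 73 (mod 78).
So g(0) = g(39) while 0 ≠ 39, hence g is not injective, hence not bijective.
Since g is not bijective, we find the least positive k with g(k) = g(0): this means 32k ≡ 0 (mod 78), i.e. 78 ∣ 32k. Since gcd(32, 78) = 2, dividing through by 2 this holds exactly when 39 ∣ 16k, and as gcd(16, 39) = 1, exactly when 39 ∣ k.
The smallest positive such k is 39.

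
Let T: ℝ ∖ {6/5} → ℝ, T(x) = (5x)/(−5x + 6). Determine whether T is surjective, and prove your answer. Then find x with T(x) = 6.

36/35

If T(x) = −1, cross-multiplying gives −5(5x) = 5(−5x + 6), which simplifies to 0 = 30 — false.  So −1 has no preimage and T is not surjective.
Solving T(x) = 6: cross-multiplying gives 5x = 6(−5x + 6), which rearranges to 35x = 36, so x = 36/35.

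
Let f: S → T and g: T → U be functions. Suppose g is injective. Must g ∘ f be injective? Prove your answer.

not injective

No. Take S = {1, 2}, T = U = {1, 2, 3, 4}, f(1) = f(2) = 1, and g = identity (injective).
Then (g ∘ f)(1) = (g ∘ f)(2) = 1 with 1 ≠ 2, so g ∘ f is not injective.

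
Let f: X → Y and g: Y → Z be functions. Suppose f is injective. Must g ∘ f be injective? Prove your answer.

not injective

No. Take X = Y = Z = {1, 2, 3}, f = identity (injective), and g(x) = 1 for every x.
Then (g ∘ f)(1) = 1 = (g ∘ f)(3) with 1 ≠ 3, so g ∘ f is not injective.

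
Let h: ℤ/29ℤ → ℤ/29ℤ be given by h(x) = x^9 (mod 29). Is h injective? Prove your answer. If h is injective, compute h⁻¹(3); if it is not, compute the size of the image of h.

Since 29 is prime, the nonzero elements of ℤ/29ℤ form a cyclic group of order 28.
As gcd(9, 28) = 1, raising to the 9th power is a bijection on this group: if s^9 ≡ t^9 then (st^{−1})^9 = 1, and the only element of order dividing gcd(9, 28) = 1 is 1, so s = t.
With h(0) = 0 this makes h injective on all of ℤ/29ℤ, hence bijective (finite equal-size domain and codomain). In particular h is injective.
Since h is injective, we find the preimage of 3. The inverse of x ↦ x^9 on (ℤ/29ℤ)^× is x ↦ x^25, because 9·25 = 225 = 8·28 + 1 ≡ 1 (mod 28) and x^{28} = 1 for x ≠ 0 (Fermat). So h⁻¹(3) = 3^25 mod 29.
Repeated squaring mod 29: 3^1 ≡ 3, 3^2 ≡ 3² = 9, 3^4 ≡ 9² = 81 ≡ 23, 3^8 ≡ 23² = 529 ≡ 7, 3^16 ≡ 7² = 49 ≡ 20. Since 25 = 16 + 8 + 1, 3^25 ≡ 20·7·3: 20·7 = 140 ≡ 24, then 24·3 = 72 ≡ 14. So 3^25 ≡ 14 (mod 29).
Hence h⁻¹(3) = 14.

14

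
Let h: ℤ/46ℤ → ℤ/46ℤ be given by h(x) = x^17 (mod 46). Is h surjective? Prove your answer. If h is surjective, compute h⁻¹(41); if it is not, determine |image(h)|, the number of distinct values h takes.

Computing x^17 mod 46 for each x (by repeated squaring, reducing mod 46 at every step), the values h(0), h(1), …, h(45) are: 0, 1, 18, 39, 2, 15, 12, 19, 36, 3, 40, 37, 32, 29, 20, 33, 4, 11, 8, 21, 30, 5, 22, 23, 24, 41, 16, 25, 38, 35, 42, 13, 26, 17, 14, 9, 6, 43, 10, 27, 34, 31, 44, 7, 28, 45.
Every element of ℤ/46ℤ appears exactly once in this list, so h is a bijection, and in particular surjective.
Since h is surjective, we read off the preimage of 41 from the same table: h(25) = 41, so h⁻¹(41) = 25.

25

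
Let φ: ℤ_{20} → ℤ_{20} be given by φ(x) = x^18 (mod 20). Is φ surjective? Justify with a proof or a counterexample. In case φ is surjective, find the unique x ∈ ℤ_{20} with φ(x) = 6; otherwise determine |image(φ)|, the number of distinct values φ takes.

φ(4): Repeated squaring mod 20: 4^1 ≡ 4, 4^2 ≡ 4² = 16, 4^4 ≡ 16² = 256 ≡ 16, 4^8 ≡ 16² = 256 ≡ 16, 4^16 ≡ 16² = 256 ≡ 16. Since 18 = 16 + 2, 4^18 ≡ 16·16: 16·16 = 256 ≡ 16. So 4^18 ≡ 16 (mod 20).
φ(6): Repeated squaring mod 20: 6^1 ≡ 6, 6^2 ≡ 6² = 36 ≡ 16, 6^4 ≡ 16² = 256 ≡ 16, 6^8 ≡ 16² = 256 ≡ 16, 6^16 ≡ 16² = 256 ≡ 16. Since 18 = 16 + 2, 6^18 ≡ 16·16: 16·16 = 256 ≡ 16. So 6^18 ≡ 16 (mod 20).
So φ(4) = φ(6) = 16 while 4 ≠ 6, thus φ is not injective.
A non-injective map from the 20-element set ℤ_{20} to itself takes at most 19 distinct values, so it cannot be surjective. Hence φ is not surjective.
Since φ is not surjective, we determine |image(φ)|. Computing x^18 mod 20 for each x (by repeated squaring, reducing mod 20 at every step), the values φ(0), φ(1), …, φ(19) are: 0, 1, 4, 9, 16, 5, 16, 9, 4, 1, 0, 1, 4, 9, 16, 5, 16, 9, 4, 1.
The distinct values are {0, 1, 4, 5, 9, 16}; there are 6 of them.

6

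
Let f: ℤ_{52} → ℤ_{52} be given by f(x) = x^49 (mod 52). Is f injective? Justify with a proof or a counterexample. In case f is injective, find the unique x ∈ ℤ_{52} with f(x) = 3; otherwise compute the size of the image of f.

f(0) = 0^49 = 0.
f(26): Repeated squaring mod 52: 26^1 ≡ 26, 26^2 ≡ 26² = 676 ≡ 0, 26^4 ≡ 0² = 0, 26^8 ≡ 0² = 0, 26^16 ≡ 0² = 0, 26^32 ≡ 0² = 0. Since 49 = 32 + 16 + 1, 26^49 ≡ 0·0·26: 0·0 = 0, then 0·26 = 0. So 26^49 ≡ 0 (mod 52).
So f(0) = f(26) = 0 while 0 ≠ 26, so f is not injective.
Since f is not injective, we determine |image(f)|. Computing x^49 mod 52 for each x (by repeated squaring, reducing mod 52 at every step), the values f(0), f(1), …, f(51) are: 0, 1, 28, 3, 4, 5, 32, 7, 8, 9, 36, 11, 12, 13, 40, 15, 16, 17, 44, 19, 20, 21, 48, 23, 24, 25, 0, 27, 28, 29, 4, 31, 32, 33, 8, 35, 36, 37, 12, 39, 40, 41, 16, 43, 44, 45, 20, 47, 48, 49, 24, 51.
The distinct values are {0, 1, 3, 4, 5, 7, 8, 9, 11, 12, 13, 15, 16, 17, 19, 20, 21, 23, 24, 25, 27, 28, 29, 31, 32, 33, 35, 36, 37, 39, 40, 41, 43, 44, 45, 47, 48, 49, 51}; there are 39 of them.

39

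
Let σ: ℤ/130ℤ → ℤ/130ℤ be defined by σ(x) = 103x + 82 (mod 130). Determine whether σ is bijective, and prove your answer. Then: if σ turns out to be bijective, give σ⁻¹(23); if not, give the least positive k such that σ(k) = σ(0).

7

If σ(u) = σ(v), then 103u ≡ 103v (mod 130). Because gcd(103, 130) = 1, we may cancel 103 to get u ≡ v (mod 130).
We now compute 103⁻¹ mod 130 explicitly. Euclid's algorithm: 130 = 1·103 + 27, 103 = 3·27 + 22, 27 = 1·22 + 5, 22 = 4·5 + 2, 5 = 2·2 + 1; back-substituting gives 1 = 77·103 − 61·130, so 103⁻¹ ≡ 77 (mod 130).
Then y ↦ 77(y − 82) is a two-sided inverse to σ, so every y ∈ ℤ/130ℤ has a preimage.
Thus σ is bijective.
Since σ is bijective, we compute σ⁻¹(23): solve 103x + 82 ≡ 23 (mod 130), i.e. 103x ≡ 71 (mod 130).
Multiplying by 103⁻¹ = 77 gives x ≡ 77·71 = 5467 = 42·130 + 7 ≡ 7 (mod 130).
Check: σ(7) = 103·7 + 82 = 803 = 6·130 + 23 ≡ 23 (mod 130).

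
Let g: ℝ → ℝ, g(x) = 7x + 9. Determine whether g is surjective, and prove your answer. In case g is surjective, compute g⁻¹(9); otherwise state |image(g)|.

0

Recall that surjectivity means every element of the codomain has a preimage under g.
For any y ∈ ℝ, x = (y − 9)/7 satisfies g(x) = y.
So g is surjective.
Since g is surjective, we compute g⁻¹(9) = (9 − 9)/7 = 0.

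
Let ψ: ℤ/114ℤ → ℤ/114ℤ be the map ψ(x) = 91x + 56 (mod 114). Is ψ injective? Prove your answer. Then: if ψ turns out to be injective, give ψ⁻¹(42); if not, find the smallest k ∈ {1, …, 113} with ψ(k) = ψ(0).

70

Recall that injectivity means: for all u, v in the domain, ψ(u) = ψ(v) implies u = v.
If ψ(u) = ψ(v), then 91u ≡ 91v (mod 114). Because gcd(91, 114) = 1, we may cancel 91 to get u ≡ v (mod 114).
Therefore ψ is injective.
We now compute 91⁻¹ mod 114 explicitly. Euclid's algorithm: 114 = 1·91 + 23, 91 = 3·23 + 22, 23 = 1·22 + 1; back-substituting gives 1 = 109·91 − 87·114, so 91⁻¹ ≡ 109 (mod 114).
Since ψ is injective, we compute ψ⁻¹(42): solve 91x + 56 ≡ 42 (mod 114), i.e. 91x ≡ 100 (mod 114).
Multiplying by 91⁻¹ = 109 gives x ≡ 109·100 = 10900 = 95·114 + 70 ≡ 70 (mod 114).
Check: ψ(70) = 91·70 + 56 = 6426 = 56·114 + 42 ≡ 42 (mod 114).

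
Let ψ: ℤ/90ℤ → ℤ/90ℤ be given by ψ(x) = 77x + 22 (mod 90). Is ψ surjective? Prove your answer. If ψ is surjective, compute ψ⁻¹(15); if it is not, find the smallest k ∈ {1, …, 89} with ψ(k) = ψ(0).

Recall: ψ is surjective if every y in the codomain equals ψ(x) for some x in the domain.
Since gcd(77, 90) = 1, 77 is invertible modulo 90. Euclid's algorithm: 90 = 1·77 + 13, 77 = 5·13 + 12, 13 = 1·12 + 1; back-substituting gives 1 = 83·77 − 71·90, so 77⁻¹ ≡ 83 (mod 90).
Then y ↦ 83(y − 22) is a two-sided inverse to ψ, so every y ∈ ℤ/90ℤ has a preimage.
So ψ is surjective.
Since ψ is surjective, we compute ψ⁻¹(15): solve 77x + 22 ≡ 15 (mod 90), i.e. 77x ≡ 83 (mod 90).
Multiplying by 77⁻¹ = 83 gives x ≡ 83·83 = 6889 = 76·90 + 49 ≡ 49 (mod 90).
Check: ψ(49) = 77·49 + 22 = 3795 = 42·90 + 15 ≡ 15 (mod 90).

49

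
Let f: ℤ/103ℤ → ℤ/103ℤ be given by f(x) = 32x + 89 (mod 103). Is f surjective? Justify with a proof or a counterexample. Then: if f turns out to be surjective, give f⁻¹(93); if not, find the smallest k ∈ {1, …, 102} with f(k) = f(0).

13

Recall: f is surjective if every y in the codomain equals f(x) for some x in the domain.
Since gcd(32, 103) = 1, 32 is invertible modulo 103. Euclid's algorithm: 103 = 3·32 + 7, 32 = 4·7 + 4, 7 = 1·4 + 3, 4 = 1·3 + 1; back-substituting gives 1 = 29·32 − 9·103, so 32⁻¹ ≡ 29 (mod 103).
For any y ∈ ℤ/103ℤ, x = 29(y − 89) mod 103 satisfies f(x) = 32·29(y − 89) + 89 ≡ y (since 32·29 ≡ 1 mod 103). So every y has a preimage.
Hence f is surjective.
Since f is surjective, we find f⁻¹(93): we need 32x ≡ 93 − 89 ≡ 4 (mod 103). Using 32⁻¹ = 29: x ≡ 29·4 = 116 = 1·103 + 13, so x = 13.
Check: f(13) = 32·13 + 89 = 505 = 4·103 + 93 ≡ 93 (mod 103).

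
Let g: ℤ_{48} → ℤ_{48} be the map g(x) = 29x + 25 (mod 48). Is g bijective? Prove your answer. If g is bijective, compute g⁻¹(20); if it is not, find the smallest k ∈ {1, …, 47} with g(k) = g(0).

Suppose g(u) = g(v) in ℤ_{48}. Then 29u + 25 ≡ 29v + 25 (mod 48), therefore 29(u − v) ≡ 0 (mod 48).
Since gcd(29, 48) = 1, 29 is invertible modulo 48, hence u − v ≡ 0 (mod 48), i.e. u = v.
We now compute 29⁻¹ mod 48 explicitly. Euclid's algorithm: 48 = 1·29 + 19, 29 = 1·19 + 10, 19 = 1·10 + 9, 10 = 1·9 + 1; back-substituting gives 1 = 5·29 − 3·48, so 29⁻¹ ≡ 5 (mod 48).
For any y ∈ ℤ_{48}, x = 5(y − 25) mod 48 satisfies g(x) = 29·5(y − 25) + 25 ≡ y (since 29·5 ≡ 1 mod 48). So every y has a preimage.
Therefore g is bijective.
Since g is bijective, we find g⁻¹(20): we need 29x ≡ 20 − 25 ≡ 43 (mod 48). Using 29⁻¹ = 5: x ≡ 5·43 = 215 = 4·48 + 23, so x = 23.
Check: g(23) = 29·23 + 25 = 692 = 14·48 + 20 ≡ 20 (mod 48).

23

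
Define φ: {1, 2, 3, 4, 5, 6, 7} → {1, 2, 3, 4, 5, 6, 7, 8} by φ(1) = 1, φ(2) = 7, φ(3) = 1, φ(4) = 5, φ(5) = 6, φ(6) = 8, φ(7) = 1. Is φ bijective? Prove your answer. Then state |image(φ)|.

φ(1) = 1 = φ(3) with 1 ≠ 3, so φ is not injective, hence not bijective.
The image of φ is {1, 5, 6, 7, 8}, which has 5 elements.

5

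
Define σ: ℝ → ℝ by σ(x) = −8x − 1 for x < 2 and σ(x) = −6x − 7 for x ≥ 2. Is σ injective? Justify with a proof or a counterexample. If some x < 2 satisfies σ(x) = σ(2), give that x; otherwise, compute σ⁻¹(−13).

3/2

Both pieces are strictly decreasing (slopes −8 and −6), so each is injective on its own interval.
The left piece maps (−∞, 2) onto (−17, ∞); the right piece maps [2, ∞) onto (−∞, −19].
These images are disjoint, so no value is attained by both pieces. So σ is injective.
Because the two images are disjoint, no x < 2 has σ(x) = σ(2), so we compute σ⁻¹(−13): −13 lies in (−17, ∞), so solve −8x − 1 = −13: x = (−13 + 1)/(−8) = 3/2.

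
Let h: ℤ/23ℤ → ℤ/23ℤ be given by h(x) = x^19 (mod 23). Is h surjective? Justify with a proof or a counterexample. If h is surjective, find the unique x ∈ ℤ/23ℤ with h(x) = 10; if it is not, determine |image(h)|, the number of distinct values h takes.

14

Since 23 is prime, the nonzero elements of ℤ/23ℤ form a cyclic group of order 22.
As gcd(19, 22) = 1, raising to the 19th power is a bijection on this group: if x_1^19 ≡ x_2^19 then (x_1x_2^{−1})^19 = 1, and the only element of order dividing gcd(19, 22) = 1 is 1, so x_1 = x_2.
With h(0) = 0 this makes h injective on all of ℤ/23ℤ, hence bijective (finite equal-size domain and codomain). In particular h is surjective.
Since h is surjective, we find the preimage of 10. The inverse of x ↦ x^19 on (ℤ/23ℤ)^× is x ↦ x^7, because 19·7 = 133 = 6·22 + 1 ≡ 1 (mod 22) and x^{22} = 1 for x ≠ 0 (Fermat). So h⁻¹(10) = 10^7 mod 23.
Repeated squaring mod 23: 10^1 ≡ 10, 10^2 ≡ 10² = 100 ≡ 8, 10^4 ≡ 8² = 64 ≡ 18. Since 7 = 4 + 2 + 1, 10^7 ≡ 18·8·10: 18·8 = 144 ≡ 6, then 6·10 = 60 ≡ 14. So 10^7 ≡ 14 (mod 23).
Hence h⁻¹(10) = 14.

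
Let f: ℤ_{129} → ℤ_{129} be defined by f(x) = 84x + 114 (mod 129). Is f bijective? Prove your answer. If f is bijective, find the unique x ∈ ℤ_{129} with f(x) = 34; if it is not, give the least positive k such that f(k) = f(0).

Recall: f is injective when f(a) = f(b) forces a = b.
We have gcd(84, 129) = 3 > 1. Taking a = 0 and b = 43: f(0) = 114 and f(43) = 84·43 + 114 = 3726 ≡ 114 (mod 129).
So f(0) = f(43) while 0 ≠ 43, so f is not injective, hence not bijective.
Since f is not bijective, we find the least positive k with f(k) = f(0): this means 84k ≡ 0 (mod 129), i.e. 129 ∣ 84k. Since gcd(84, 129) = 3, dividing through by 3 this holds exactly when 43 ∣ 28k, and as gcd(28, 43) = 1, exactly when 43 ∣ k.
The smallest positive such k is 43.

43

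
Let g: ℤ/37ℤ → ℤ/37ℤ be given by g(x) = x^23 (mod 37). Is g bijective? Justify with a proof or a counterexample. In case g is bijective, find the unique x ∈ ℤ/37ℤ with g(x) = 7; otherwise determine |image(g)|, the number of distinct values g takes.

Since 37 is prime, the nonzero elements of ℤ/37ℤ form a cyclic group of order 36.
As gcd(23, 36) = 1, raising to the 23rd power is a bijection on this group: if x_1^23 ≡ x_2^23 then (x_1x_2^{−1})^23 = 1, and the only element of order dividing gcd(23, 36) = 1 is 1, so x_1 = x_2.
With g(0) = 0 this makes g injective on all of ℤ/37ℤ, hence bijective (finite equal-size domain and codomain). In particular g is bijective.
Since g is bijective, we find the preimage of 7. The inverse of x ↦ x^23 on (ℤ/37ℤ)^× is x ↦ x^11, because 23·11 = 253 = 7·36 + 1 ≡ 1 (mod 36) and x^{36} = 1 for x ≠ 0 (Fermat). So g⁻¹(7) = 7^11 mod 37.
Repeated squaring mod 37: 7^1 ≡ 7, 7^2 ≡ 7² = 49 ≡ 12, 7^4 ≡ 12² = 144 ≡ 33, 7^8 ≡ 33² = 1089 ≡ 16. Since 11 = 8 + 2 + 1, 7^11 ≡ 16·12·7: 16·12 = 192 ≡ 7, then 7·7 = 49 ≡ 12. So 7^11 ≡ 12 (mod 37).
Hence g⁻¹(7) = 12.

12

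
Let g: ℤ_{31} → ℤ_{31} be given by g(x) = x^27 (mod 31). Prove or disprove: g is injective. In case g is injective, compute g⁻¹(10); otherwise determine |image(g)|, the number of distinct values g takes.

11

g(1) = 1^27 = 1.
g(5): Repeated squaring mod 31: 5^1 ≡ 5, 5^2 ≡ 5² = 25, 5^4 ≡ 25² = 625 ≡ 5, 5^8 ≡ 5² = 25, 5^16 ≡ 25² = 625 ≡ 5. Since 27 = 16 + 8 + 2 + 1, 5^27 ≡ 5·25·25·5: 5·25 = 125 ≡ 1, then 1·25 = 25, then 25·5 = 125 ≡ 1. So 5^27 ≡ 1 (mod 31).
So g(1) = g(5) = 1 while 1 ≠ 5, hence g is not injective.
Since g is not injective, we determine |image(g)|. Computing x^27 mod 31 for each x (by repeated squaring, reducing mod 31 at every step), the values g(0), g(1), …, g(30) are: 0, 1, 4, 23, 16, 1, 30, 16, 2, 2, 4, 15, 27, 23, 2, 23, 8, 29, 8, 4, 16, 27, 29, 29, 15, 1, 30, 15, 8, 27, 30.
The distinct values are {0, 1, 2, 4, 8, 15, 16, 23, 27, 29, 30}; there are 11 of them.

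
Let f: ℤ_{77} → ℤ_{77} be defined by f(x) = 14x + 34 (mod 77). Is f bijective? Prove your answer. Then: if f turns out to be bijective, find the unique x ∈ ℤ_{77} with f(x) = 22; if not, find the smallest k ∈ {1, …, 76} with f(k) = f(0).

11

We have gcd(14, 77) = 7 > 1. Taking x_1 = 0 and x_2 = 11: f(0) = 34 and f(11) = 14·11 + 34 = 188 ≡ 34 (mod 77).
So f(0) = f(11) while 0 ≠ 11, therefore f is not injective, hence not bijective.
Since f is not bijective, we find the least positive k with f(k) = f(0): this means 14k ≡ 0 (mod 77), i.e. 77 ∣ 14k. Since gcd(14, 77) = 7, dividing through by 7 this holds exactly when 11 ∣ 2k, and as gcd(2, 11) = 1, exactly when 11 ∣ k.
The smallest positive such k is 11.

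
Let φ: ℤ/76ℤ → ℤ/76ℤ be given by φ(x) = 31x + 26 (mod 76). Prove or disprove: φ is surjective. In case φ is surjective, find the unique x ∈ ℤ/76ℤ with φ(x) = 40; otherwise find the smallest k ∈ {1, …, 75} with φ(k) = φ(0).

74

Since gcd(31, 76) = 1, 31 is invertible modulo 76. Euclid's algorithm: 76 = 2·31 + 14, 31 = 2·14 + 3, 14 = 4·3 + 2, 3 = 1·2 + 1; back-substituting gives 1 = 27·31 − 11·76, so 31⁻¹ ≡ 27 (mod 76).
For any y ∈ ℤ/76ℤ, x = 27(y − 26) mod 76 satisfies φ(x) = 31·27(y − 26) + 26 ≡ y (since 31·27 ≡ 1 mod 76). So every y has a preimage.
Therefore φ is surjective.
Since φ is surjective, we compute φ⁻¹(40): solve 31x + 26 ≡ 40 (mod 76), i.e. 31x ≡ 14 (mod 76).
Multiplying by 31⁻¹ = 27 gives x ≡ 27·14 = 378 = 4·76 + 74 ≡ 74 (mod 76).
Check: φ(74) = 31·74 + 26 = 2320 = 30·76 + 40 ≡ 40 (mod 76).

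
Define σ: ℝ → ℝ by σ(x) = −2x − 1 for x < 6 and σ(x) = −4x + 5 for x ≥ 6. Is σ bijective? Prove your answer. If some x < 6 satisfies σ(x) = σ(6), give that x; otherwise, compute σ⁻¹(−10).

9/2

Both pieces are strictly decreasing (slopes −2 and −4), so each is injective on its own interval.
The left piece maps (−∞, 6) onto (−13, ∞); the right piece maps [6, ∞) onto (−∞, −19].
The images leave a gap (−13 has no preimage), so σ is not surjective, hence not bijective.
Because the two images are disjoint, no x < 6 has σ(x) = σ(6), so we compute σ⁻¹(−10): −10 lies in (−13, ∞), so solve −2x − 1 = −10: x = (−10 + 1)/(−2) = 9/2.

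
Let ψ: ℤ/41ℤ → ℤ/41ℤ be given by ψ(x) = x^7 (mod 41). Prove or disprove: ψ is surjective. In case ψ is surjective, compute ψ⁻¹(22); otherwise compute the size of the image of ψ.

12

Since 41 is prime, the nonzero elements of ℤ/41ℤ form a cyclic group of order 40.
As gcd(7, 40) = 1, raising to the 7th power is a bijection on this group: if s^7 ≡ t^7 then (st^{−1})^7 = 1, and the only element of order dividing gcd(7, 40) = 1 is 1, so s = t.
With ψ(0) = 0 this makes ψ injective on all of ℤ/41ℤ, hence bijective (finite equal-size domain and codomain). In particular ψ is surjective.
Since ψ is surjective, we find the preimage of 22. The inverse of x ↦ x^7 on (ℤ/41ℤ)^× is x ↦ x^23, because 7·23 = 161 = 4·40 + 1 ≡ 1 (mod 40) and x^{40} = 1 for x ≠ 0 (Fermat). So ψ⁻¹(22) = 22^23 mod 41.
Repeated squaring mod 41: 22^1 ≡ 22, 22^2 ≡ 22² = 484 ≡ 33, 22^4 ≡ 33² = 1089 ≡ 23, 22^8 ≡ 23² = 529 ≡ 37, 22^16 ≡ 37² = 1369 ≡ 16. Since 23 = 16 + 4 + 2 + 1, 22^23 ≡ 16·23·33·22: 16·23 = 368 ≡ 40, then 40·33 = 1320 ≡ 8, then 8·22 = 176 ≡ 12. So 22^23 ≡ 12 (mod 41).
Hence ψ⁻¹(22) = 12.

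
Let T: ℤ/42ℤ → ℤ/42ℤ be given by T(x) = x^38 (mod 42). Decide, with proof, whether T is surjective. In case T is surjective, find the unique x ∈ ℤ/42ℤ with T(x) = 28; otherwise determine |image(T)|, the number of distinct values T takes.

16

T(4): Repeated squaring mod 42: 4^1 ≡ 4, 4^2 ≡ 4² = 16, 4^4 ≡ 16² = 256 ≡ 4, 4^8 ≡ 4² = 16, 4^16 ≡ 16² = 256 ≡ 4, 4^32 ≡ 4² = 16. Since 38 = 32 + 4 + 2, 4^38 ≡ 16·4·16: 16·4 = 64 ≡ 22, then 22·16 = 352 ≡ 16. So 4^38 ≡ 16 (mod 42).
T(10): Repeated squaring mod 42: 10^1 ≡ 10, 10^2 ≡ 10² = 100 ≡ 16, 10^4 ≡ 16² = 256 ≡ 4, 10^8 ≡ 4² = 16, 10^16 ≡ 16² = 256 ≡ 4, 10^32 ≡ 4² = 16. Since 38 = 32 + 4 + 2, 10^38 ≡ 16·4·16: 16·4 = 64 ≡ 22, then 22·16 = 352 ≡ 16. So 10^38 ≡ 16 (mod 42).
So T(4) = T(10) = 16 while 4 ≠ 10, therefore T is not injective.
A non-injective map from the 42-element set ℤ/42ℤ to itself takes at most 41 distinct values, so it cannot be surjective. Hence T is not surjective.
Since T is not surjective, we determine |image(T)|. Computing x^38 mod 42 for each x (by repeated squaring, reducing mod 42 at every step), the values T(0), T(1), …, T(41) are: 0, 1, 4, 9, 16, 25, 36, 7, 22, 39, 16, 37, 18, 1, 28, 15, 4, 37, 30, 25, 22, 21, 22, 25, 30, 37, 4, 15, 28, 1, 18, 37, 16, 39, 22, 7, 36, 25, 16, 9, 4, 1.
The distinct values are {0, 1, 4, 7, 9, 15, 16, 18, 21, 22, 25, 28, 30, 36, 37, 39}; there are 16 of them.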